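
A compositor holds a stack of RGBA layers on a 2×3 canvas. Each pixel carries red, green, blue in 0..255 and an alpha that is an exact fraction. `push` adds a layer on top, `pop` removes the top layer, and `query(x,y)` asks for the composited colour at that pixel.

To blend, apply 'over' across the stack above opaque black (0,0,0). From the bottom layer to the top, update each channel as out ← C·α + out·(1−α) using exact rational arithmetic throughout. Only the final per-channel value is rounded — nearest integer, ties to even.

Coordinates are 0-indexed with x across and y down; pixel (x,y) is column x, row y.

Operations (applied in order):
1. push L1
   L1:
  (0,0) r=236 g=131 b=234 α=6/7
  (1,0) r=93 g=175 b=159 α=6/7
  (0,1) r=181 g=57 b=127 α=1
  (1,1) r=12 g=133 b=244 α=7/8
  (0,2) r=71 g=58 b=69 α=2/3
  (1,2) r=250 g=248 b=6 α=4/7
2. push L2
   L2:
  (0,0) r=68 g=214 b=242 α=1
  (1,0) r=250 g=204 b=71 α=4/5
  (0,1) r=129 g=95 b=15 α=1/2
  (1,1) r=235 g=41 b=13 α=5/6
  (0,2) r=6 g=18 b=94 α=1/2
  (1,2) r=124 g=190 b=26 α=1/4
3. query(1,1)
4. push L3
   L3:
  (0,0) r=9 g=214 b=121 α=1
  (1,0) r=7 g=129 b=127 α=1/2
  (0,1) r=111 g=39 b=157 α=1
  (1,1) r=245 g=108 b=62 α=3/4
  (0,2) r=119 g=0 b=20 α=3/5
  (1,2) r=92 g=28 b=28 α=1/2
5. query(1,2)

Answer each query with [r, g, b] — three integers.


at x=1,y=1 over L1,L2:
after L1 α=7/8: [21/2, 931/8, 427/2]
after L2 α=5/6: [2371/12, 857/16, 557/12]
→ [198, 54, 46]

at x=1,y=2 over L1,L2,L3:
L1 α=4/7: [1000/7, 992/7, 24/7]
L2 α=1/4: [967/7, 2153/14, 127/14]
L3 α=1/2: [1611/14, 2545/28, 519/28]
→ [115, 91, 19]


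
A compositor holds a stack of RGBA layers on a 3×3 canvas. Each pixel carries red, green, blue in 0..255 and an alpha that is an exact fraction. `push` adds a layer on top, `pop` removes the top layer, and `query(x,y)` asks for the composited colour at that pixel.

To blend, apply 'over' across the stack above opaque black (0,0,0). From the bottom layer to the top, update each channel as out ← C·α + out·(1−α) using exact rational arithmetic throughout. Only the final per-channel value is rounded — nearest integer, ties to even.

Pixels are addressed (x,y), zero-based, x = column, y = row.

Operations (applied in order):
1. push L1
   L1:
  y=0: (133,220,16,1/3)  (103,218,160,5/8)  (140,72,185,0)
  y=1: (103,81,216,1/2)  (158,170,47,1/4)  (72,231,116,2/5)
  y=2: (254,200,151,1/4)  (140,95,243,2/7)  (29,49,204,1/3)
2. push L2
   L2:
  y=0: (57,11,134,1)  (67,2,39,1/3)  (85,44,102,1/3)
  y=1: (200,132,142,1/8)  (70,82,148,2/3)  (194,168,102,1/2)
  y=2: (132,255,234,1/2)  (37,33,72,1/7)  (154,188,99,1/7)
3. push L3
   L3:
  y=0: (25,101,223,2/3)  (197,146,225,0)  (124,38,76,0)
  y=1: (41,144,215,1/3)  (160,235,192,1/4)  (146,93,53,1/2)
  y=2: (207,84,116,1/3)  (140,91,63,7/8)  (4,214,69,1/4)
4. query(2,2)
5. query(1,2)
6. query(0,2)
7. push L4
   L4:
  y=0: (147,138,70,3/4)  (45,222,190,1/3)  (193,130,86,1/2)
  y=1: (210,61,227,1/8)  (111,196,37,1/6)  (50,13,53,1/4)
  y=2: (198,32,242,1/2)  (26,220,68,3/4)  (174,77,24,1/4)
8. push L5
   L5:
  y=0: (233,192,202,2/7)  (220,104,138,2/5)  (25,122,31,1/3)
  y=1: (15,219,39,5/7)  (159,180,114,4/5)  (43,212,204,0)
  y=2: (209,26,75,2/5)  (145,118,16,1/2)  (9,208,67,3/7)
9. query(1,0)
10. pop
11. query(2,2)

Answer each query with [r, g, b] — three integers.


(2,2) stack=L1,L2,L3; from [0,0,0]:
after L1 α=1/3: [29/3, 49/3, 68]
after L2 α=1/7: [212/7, 286/7, 507/7]
after L3 α=1/4: [166/7, 589/7, 501/7]
rounded: [24, 84, 72]

at x=1,y=2 over L1,L2,L3:
after L1 α=2/7: [40, 190/7, 486/7]
after L2 α=1/7: [277/7, 1371/49, 3420/49]
after L3 α=7/8: [7137/56, 4073/49, 25029/392]
→ [127, 83, 64]

query (0,2) [L1,L2,L3] — begin 0,0,0
+L1 (α=1/4) → [127/2, 50, 151/4]
+L2 (α=1/2) → [391/4, 305/2, 1087/8]
+L3 (α=1/3) → [805/6, 389/3, 517/4]
= [134, 130, 129]

query (1,0) [L1,L2,L3,L4,L5] — begin 0,0,0
+L1 (α=5/8) → [515/8, 545/4, 100]
+L2 (α=1/3) → [261/4, 183/2, 239/3]
+L3 (α=0) → [261/4, 183/2, 239/3]
+L4 (α=1/3) → [117/2, 135, 1048/9]
+L5 (α=2/5) → [1231/10, 613/5, 1876/15]
rounded: [123, 123, 125]

(2,2) stack=L1,L2,L3,L4; from [0,0,0]:
after L1 α=1/3: [29/3, 49/3, 68]
after L2 α=1/7: [212/7, 286/7, 507/7]
after L3 α=1/4: [166/7, 589/7, 501/7]
after L4 α=1/4: [429/7, 1153/14, 1671/28]
rounded: [61, 82, 60]


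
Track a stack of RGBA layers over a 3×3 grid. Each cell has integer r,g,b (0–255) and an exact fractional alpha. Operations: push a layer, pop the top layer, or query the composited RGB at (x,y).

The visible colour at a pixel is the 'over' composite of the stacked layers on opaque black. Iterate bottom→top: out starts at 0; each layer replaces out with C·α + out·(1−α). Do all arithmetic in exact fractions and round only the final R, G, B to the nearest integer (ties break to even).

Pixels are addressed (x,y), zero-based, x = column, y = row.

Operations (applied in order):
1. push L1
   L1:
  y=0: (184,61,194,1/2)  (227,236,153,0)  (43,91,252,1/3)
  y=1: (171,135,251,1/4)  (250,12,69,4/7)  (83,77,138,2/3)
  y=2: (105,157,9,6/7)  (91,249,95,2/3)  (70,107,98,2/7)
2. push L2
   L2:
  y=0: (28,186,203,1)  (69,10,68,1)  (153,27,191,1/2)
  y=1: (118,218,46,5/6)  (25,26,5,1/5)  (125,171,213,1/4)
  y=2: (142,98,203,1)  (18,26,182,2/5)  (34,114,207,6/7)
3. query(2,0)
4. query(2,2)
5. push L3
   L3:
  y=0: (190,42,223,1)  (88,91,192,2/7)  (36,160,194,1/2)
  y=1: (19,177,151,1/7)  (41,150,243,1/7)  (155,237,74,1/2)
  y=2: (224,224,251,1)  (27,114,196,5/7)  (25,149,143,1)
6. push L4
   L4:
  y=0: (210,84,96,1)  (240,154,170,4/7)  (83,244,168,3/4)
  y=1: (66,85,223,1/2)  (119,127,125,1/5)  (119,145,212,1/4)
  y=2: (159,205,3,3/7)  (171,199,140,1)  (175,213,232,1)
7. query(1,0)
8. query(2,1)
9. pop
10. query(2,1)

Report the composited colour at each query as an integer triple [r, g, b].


query (2,0) [L1,L2] — begin 0,0,0
L1 α=1/3: [43/3, 91/3, 84]
L2 α=1/2: [251/3, 86/3, 275/2]
= [84, 29, 138]

(2,2) stack=L1,L2; from [0,0,0]:
L1 α=2/7: [20, 214/7, 28]
L2 α=6/7: [32, 5002/49, 1270/7]
rounded: [32, 102, 181]

query (1,0) [L1,L2,L3,L4] — begin 0,0,0
+L1 (α=0) → [0, 0, 0]
+L2 (α=1) → [69, 10, 68]
+L3 (α=2/7) → [521/7, 232/7, 724/7]
+L4 (α=4/7) → [8283/49, 5008/49, 6932/49]
= [169, 102, 141]

at x=2,y=1 over L1,L2,L3,L4:
after L1 α=2/3: [166/3, 154/3, 92]
after L2 α=1/4: [291/4, 325/4, 489/4]
after L3 α=1/2: [911/8, 1273/8, 785/8]
after L4 α=1/4: [3685/32, 4979/32, 4051/32]
rounded: [115, 156, 127]

(2,1) stack=L1,L2,L3; from [0,0,0]:
after L1 α=2/3: [166/3, 154/3, 92]
after L2 α=1/4: [291/4, 325/4, 489/4]
after L3 α=1/2: [911/8, 1273/8, 785/8]
= [114, 159, 98]


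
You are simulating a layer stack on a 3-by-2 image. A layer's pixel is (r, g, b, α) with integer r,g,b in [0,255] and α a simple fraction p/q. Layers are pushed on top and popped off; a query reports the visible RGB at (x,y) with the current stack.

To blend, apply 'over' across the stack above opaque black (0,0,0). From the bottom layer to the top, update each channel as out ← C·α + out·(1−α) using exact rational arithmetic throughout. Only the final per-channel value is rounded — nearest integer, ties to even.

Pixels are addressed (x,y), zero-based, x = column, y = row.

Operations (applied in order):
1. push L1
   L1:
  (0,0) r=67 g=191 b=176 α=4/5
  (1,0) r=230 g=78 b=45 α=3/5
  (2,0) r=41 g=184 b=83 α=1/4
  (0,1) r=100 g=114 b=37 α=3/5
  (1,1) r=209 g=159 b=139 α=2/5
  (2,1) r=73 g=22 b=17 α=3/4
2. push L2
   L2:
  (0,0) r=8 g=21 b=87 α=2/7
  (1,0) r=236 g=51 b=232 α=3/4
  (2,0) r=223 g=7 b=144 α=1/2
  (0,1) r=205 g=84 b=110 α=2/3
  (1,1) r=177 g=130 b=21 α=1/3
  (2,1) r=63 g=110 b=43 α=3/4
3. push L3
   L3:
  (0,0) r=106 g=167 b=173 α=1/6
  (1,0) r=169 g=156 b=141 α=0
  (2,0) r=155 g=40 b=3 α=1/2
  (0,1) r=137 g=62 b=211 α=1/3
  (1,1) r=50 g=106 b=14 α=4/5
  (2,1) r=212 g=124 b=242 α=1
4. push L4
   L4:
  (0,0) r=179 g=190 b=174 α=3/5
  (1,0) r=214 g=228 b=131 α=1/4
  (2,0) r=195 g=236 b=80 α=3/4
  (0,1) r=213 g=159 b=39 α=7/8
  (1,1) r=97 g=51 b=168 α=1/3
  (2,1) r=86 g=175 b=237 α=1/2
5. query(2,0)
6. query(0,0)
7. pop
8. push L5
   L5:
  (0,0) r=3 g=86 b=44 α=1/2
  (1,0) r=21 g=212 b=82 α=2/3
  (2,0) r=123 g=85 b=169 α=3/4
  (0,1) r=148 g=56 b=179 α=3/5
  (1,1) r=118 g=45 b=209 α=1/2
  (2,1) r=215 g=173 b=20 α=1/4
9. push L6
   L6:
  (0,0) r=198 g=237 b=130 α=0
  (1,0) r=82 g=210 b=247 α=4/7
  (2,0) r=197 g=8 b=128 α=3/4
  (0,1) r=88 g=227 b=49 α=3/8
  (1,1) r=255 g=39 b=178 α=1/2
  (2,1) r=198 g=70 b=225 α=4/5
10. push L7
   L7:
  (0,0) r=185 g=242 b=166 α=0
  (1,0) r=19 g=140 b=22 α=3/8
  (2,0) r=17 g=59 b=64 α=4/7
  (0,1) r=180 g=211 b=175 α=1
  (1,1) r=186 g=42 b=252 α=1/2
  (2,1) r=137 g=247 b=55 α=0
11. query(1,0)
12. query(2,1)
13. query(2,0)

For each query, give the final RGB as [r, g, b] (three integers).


at x=2,y=0 over L1,L2,L3,L4:
after L1 α=1/4: [41/4, 46, 83/4]
after L2 α=1/2: [933/8, 53/2, 659/8]
after L3 α=1/2: [2173/16, 133/4, 683/16]
after L4 α=3/4: [11533/64, 2965/16, 4523/64]
rounded: [180, 185, 71]

query (0,0) [L1,L2,L3,L4] — begin 0,0,0
L1 α=4/5: [268/5, 764/5, 704/5]
L2 α=2/7: [284/7, 806/7, 878/7]
L3 α=1/6: [1081/21, 1733/14, 1867/14]
L4 α=3/5: [13439/105, 5723/35, 5521/35]
rounded: [128, 164, 158]

at x=1,y=0 over L1,L2,L3,L5,L6,L7:
+L1 (α=3/5) → [138, 234/5, 27]
+L2 (α=3/4) → [423/2, 999/20, 723/4]
+L3 (α=0) → [423/2, 999/20, 723/4]
+L5 (α=2/3) → [169/2, 9479/60, 1379/12]
+L6 (α=4/7) → [1163/14, 26279/140, 5331/28]
+L7 (α=3/8) → [6613/112, 38039/224, 28503/224]
→ [59, 170, 127]

query (2,1) [L1,L2,L3,L5,L6,L7] — begin 0,0,0
L1 α=3/4: [219/4, 33/2, 51/4]
L2 α=3/4: [975/16, 693/8, 567/16]
L3 α=1: [212, 124, 242]
L5 α=1/4: [851/4, 545/4, 373/2]
L6 α=4/5: [4019/20, 333/4, 2173/10]
L7 α=0: [4019/20, 333/4, 2173/10]
= [201, 83, 217]

query (2,0) [L1,L2,L3,L5,L6,L7] — begin 0,0,0
after L1 α=1/4: [41/4, 46, 83/4]
after L2 α=1/2: [933/8, 53/2, 659/8]
after L3 α=1/2: [2173/16, 133/4, 683/16]
after L5 α=3/4: [8077/64, 1153/16, 8795/64]
after L6 α=3/4: [45901/256, 1537/64, 33371/256]
after L7 α=4/7: [155111/1792, 19715/448, 165649/1792]
= [87, 44, 92]


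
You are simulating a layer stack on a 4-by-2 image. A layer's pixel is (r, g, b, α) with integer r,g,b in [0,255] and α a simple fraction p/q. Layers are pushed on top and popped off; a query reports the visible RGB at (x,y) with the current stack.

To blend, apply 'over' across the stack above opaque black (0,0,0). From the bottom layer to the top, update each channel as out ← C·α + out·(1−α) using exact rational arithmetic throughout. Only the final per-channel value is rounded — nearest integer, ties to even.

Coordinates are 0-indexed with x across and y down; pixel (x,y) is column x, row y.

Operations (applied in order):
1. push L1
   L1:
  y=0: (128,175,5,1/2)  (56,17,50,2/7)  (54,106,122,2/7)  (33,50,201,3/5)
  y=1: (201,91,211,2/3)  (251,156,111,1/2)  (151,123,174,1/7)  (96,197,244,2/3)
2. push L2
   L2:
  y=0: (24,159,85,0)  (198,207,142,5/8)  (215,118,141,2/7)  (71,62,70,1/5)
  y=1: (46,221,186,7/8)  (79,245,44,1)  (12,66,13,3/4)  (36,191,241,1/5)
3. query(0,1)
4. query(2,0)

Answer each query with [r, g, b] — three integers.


query (0,1) [L1,L2] — begin 0,0,0
L1 α=2/3: [134, 182/3, 422/3]
L2 α=7/8: [57, 4823/24, 541/3]
= [57, 201, 180]

(2,0) stack=L1,L2; from [0,0,0]:
after L1 α=2/7: [108/7, 212/7, 244/7]
after L2 α=2/7: [3550/49, 2712/49, 3194/49]
rounded: [72, 55, 65]


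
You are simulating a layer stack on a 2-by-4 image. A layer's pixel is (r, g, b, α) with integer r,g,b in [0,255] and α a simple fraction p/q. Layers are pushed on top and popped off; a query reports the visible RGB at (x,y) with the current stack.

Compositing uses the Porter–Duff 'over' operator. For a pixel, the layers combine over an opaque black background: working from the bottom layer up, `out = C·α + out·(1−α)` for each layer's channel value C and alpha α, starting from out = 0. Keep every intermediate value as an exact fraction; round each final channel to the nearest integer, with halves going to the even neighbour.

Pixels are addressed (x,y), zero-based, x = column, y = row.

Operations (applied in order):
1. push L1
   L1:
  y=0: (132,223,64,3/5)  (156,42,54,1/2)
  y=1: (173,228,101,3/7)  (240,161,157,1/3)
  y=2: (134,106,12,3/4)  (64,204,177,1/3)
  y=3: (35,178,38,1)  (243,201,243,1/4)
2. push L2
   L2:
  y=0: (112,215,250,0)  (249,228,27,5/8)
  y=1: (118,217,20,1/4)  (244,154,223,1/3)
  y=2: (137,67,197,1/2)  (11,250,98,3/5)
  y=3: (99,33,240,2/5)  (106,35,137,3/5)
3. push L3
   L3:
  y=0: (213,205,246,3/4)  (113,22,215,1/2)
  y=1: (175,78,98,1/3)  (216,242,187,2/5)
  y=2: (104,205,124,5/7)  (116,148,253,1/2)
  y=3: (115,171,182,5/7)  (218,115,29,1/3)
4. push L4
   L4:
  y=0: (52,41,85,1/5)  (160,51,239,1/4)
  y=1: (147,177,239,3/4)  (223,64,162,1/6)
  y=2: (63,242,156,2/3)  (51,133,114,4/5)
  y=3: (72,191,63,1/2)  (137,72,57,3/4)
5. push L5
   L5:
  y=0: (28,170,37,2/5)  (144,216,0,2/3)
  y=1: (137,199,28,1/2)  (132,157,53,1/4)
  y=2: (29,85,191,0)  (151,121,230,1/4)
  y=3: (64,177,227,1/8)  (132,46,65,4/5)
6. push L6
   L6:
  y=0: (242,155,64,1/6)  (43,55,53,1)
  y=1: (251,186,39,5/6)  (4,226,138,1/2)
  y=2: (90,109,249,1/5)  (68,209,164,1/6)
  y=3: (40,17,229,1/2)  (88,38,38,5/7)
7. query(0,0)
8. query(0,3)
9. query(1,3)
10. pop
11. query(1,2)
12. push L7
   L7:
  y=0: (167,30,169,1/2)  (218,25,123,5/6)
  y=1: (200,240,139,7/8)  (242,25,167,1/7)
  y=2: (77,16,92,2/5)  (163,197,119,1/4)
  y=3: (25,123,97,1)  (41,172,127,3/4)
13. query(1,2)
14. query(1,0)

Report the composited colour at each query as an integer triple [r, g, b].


at x=0,y=0 over L1,L2,L3,L4,L5,L6:
+L1 (α=3/5) → [396/5, 669/5, 192/5]
+L2 (α=0) → [396/5, 669/5, 192/5]
+L3 (α=3/4) → [3591/20, 936/5, 1941/10]
+L4 (α=1/5) → [3851/25, 3949/25, 4307/25]
+L5 (α=2/5) → [12953/125, 20347/125, 14771/125]
+L6 (α=1/6) → [19003/150, 4037/25, 5457/50]
= [127, 161, 109]

(0,3) stack=L1,L2,L3,L4,L5,L6; from [0,0,0]:
+L1 (α=1) → [35, 178, 38]
+L2 (α=2/5) → [303/5, 120, 594/5]
+L3 (α=5/7) → [3481/35, 1095/7, 5738/35]
+L4 (α=1/2) → [6001/70, 1216/7, 7943/70]
+L5 (α=1/8) → [6641/80, 1393/8, 10213/80]
+L6 (α=1/2) → [9841/160, 1529/16, 28533/160]
rounded: [62, 96, 178]

at x=1,y=3 over L1,L2,L3,L4,L5,L6:
L1 α=1/4: [243/4, 201/4, 243/4]
L2 α=3/5: [879/10, 411/10, 213/2]
L3 α=1/3: [1969/15, 986/15, 242/3]
L4 α=3/4: [4067/30, 2113/30, 755/12]
L5 α=4/5: [19907/150, 7633/150, 775/12]
L6 α=5/7: [52907/525, 21883/525, 1915/42]
rounded: [101, 42, 46]

at x=1,y=2 over L1,L2,L3,L4,L5:
+L1 (α=1/3) → [64/3, 68, 59]
+L2 (α=3/5) → [227/15, 886/5, 412/5]
+L3 (α=1/2) → [1967/30, 813/5, 1677/10]
+L4 (α=4/5) → [8087/150, 3473/25, 6237/50]
+L5 (α=1/4) → [15637/200, 3361/25, 30211/200]
= [78, 134, 151]

(1,2) stack=L1,L2,L3,L4,L5,L7; from [0,0,0]:
L1 α=1/3: [64/3, 68, 59]
L2 α=3/5: [227/15, 886/5, 412/5]
L3 α=1/2: [1967/30, 813/5, 1677/10]
L4 α=4/5: [8087/150, 3473/25, 6237/50]
L5 α=1/4: [15637/200, 3361/25, 30211/200]
L7 α=1/4: [79511/800, 3752/25, 114433/800]
→ [99, 150, 143]

at x=1,y=0 over L1,L2,L3,L4,L5,L7:
L1 α=1/2: [78, 21, 27]
L2 α=5/8: [1479/8, 1203/8, 27]
L3 α=1/2: [2383/16, 1379/16, 121]
L4 α=1/4: [9709/64, 4953/64, 301/2]
L5 α=2/3: [28141/192, 10867/64, 301/6]
L7 α=5/6: [237421/1152, 6289/128, 3991/36]
rounded: [206, 49, 111]


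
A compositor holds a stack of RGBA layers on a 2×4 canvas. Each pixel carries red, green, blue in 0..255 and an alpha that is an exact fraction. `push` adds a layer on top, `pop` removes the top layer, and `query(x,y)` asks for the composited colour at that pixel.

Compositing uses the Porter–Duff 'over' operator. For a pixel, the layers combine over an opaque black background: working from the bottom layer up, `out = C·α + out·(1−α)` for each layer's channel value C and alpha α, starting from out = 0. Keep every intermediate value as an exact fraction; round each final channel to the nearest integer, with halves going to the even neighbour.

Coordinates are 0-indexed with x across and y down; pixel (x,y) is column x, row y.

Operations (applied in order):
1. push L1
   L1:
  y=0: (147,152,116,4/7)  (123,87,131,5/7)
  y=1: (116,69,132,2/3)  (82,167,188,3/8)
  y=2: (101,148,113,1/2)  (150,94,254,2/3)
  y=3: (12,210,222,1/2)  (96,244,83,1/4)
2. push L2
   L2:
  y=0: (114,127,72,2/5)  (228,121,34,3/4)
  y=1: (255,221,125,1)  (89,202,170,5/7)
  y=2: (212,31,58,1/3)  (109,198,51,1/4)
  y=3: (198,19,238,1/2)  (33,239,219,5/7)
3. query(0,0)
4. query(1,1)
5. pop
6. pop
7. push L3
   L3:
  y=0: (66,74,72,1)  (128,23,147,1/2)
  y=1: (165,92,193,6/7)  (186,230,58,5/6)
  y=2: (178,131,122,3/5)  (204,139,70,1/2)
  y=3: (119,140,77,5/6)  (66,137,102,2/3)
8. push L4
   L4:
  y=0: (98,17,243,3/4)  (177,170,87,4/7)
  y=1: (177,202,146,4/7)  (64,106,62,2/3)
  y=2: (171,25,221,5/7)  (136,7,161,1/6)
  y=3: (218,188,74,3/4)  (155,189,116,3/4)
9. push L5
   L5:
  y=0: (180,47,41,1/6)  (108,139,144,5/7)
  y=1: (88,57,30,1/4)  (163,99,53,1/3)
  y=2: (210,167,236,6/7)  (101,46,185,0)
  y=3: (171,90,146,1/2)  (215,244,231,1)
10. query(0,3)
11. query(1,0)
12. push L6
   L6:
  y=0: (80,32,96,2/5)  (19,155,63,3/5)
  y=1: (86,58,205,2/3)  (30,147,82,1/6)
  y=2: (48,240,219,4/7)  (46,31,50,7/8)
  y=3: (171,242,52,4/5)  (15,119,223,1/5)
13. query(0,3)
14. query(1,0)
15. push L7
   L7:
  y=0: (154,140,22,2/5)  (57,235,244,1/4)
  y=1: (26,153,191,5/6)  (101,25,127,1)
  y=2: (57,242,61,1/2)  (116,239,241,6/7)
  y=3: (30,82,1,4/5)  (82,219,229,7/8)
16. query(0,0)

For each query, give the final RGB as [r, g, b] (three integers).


(0,0) stack=L1,L2; from [0,0,0]:
L1 α=4/7: [84, 608/7, 464/7]
L2 α=2/5: [96, 3602/35, 480/7]
= [96, 103, 69]

query (1,1) [L1,L2] — begin 0,0,0
L1 α=3/8: [123/4, 501/8, 141/2]
L2 α=5/7: [1013/14, 4541/28, 991/7]
→ [72, 162, 142]

query (0,3) [L3,L4,L5] — begin 0,0,0
after L3 α=5/6: [595/6, 350/3, 385/6]
after L4 α=3/4: [4519/24, 1021/6, 1717/24]
after L5 α=1/2: [8623/48, 1561/12, 5221/48]
= [180, 130, 109]

at x=1,y=0 over L3,L4,L5:
+L3 (α=1/2) → [64, 23/2, 147/2]
+L4 (α=4/7) → [900/7, 1429/14, 1137/14]
+L5 (α=5/7) → [5580/49, 6294/49, 6177/49]
rounded: [114, 128, 126]

at x=0,y=3 over L3,L4,L5,L6:
after L3 α=5/6: [595/6, 350/3, 385/6]
after L4 α=3/4: [4519/24, 1021/6, 1717/24]
after L5 α=1/2: [8623/48, 1561/12, 5221/48]
after L6 α=4/5: [8291/48, 13177/60, 3041/48]
rounded: [173, 220, 63]

at x=1,y=0 over L3,L4,L5,L6:
+L3 (α=1/2) → [64, 23/2, 147/2]
+L4 (α=4/7) → [900/7, 1429/14, 1137/14]
+L5 (α=5/7) → [5580/49, 6294/49, 6177/49]
+L6 (α=3/5) → [13953/245, 35373/245, 4323/49]
rounded: [57, 144, 88]

(0,0) stack=L3,L4,L5,L6,L7; from [0,0,0]:
after L3 α=1: [66, 74, 72]
after L4 α=3/4: [90, 125/4, 801/4]
after L5 α=1/6: [105, 271/8, 4169/24]
after L6 α=2/5: [95, 265/8, 1141/8]
after L7 α=2/5: [593/5, 607/8, 755/8]
= [119, 76, 94]


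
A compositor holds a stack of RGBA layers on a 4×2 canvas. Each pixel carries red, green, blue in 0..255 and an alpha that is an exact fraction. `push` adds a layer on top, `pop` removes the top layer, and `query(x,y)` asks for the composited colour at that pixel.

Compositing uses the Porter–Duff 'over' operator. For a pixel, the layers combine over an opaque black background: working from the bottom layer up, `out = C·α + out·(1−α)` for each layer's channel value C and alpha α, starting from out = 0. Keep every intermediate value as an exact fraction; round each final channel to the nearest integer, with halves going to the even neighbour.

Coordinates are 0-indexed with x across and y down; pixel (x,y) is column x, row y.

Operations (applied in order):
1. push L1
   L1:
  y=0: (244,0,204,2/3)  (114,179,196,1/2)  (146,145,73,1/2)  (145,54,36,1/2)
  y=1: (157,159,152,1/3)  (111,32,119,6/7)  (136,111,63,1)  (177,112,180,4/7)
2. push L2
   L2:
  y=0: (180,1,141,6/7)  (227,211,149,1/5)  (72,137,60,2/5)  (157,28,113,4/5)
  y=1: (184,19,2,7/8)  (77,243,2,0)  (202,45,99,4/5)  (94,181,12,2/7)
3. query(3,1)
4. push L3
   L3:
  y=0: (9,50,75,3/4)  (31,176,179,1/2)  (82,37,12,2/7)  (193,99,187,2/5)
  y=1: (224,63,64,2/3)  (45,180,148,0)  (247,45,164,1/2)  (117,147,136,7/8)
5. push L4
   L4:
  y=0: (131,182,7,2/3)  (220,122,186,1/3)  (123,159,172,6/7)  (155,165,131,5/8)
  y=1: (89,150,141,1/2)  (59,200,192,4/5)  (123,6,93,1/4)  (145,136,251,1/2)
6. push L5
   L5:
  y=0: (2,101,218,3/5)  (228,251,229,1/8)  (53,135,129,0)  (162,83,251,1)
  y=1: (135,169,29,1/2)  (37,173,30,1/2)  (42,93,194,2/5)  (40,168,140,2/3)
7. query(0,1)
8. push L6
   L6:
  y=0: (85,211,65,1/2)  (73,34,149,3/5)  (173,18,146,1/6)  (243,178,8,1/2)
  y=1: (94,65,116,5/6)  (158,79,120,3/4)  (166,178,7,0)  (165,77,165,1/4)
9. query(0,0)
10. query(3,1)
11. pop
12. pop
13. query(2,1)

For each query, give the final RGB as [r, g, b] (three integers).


(3,1) stack=L1,L2; from [0,0,0]:
after L1 α=4/7: [708/7, 64, 720/7]
after L2 α=2/7: [4856/49, 682/7, 3768/49]
= [99, 97, 77]

(0,1) stack=L1,L2,L3,L4,L5; from [0,0,0]:
L1 α=1/3: [157/3, 53, 152/3]
L2 α=7/8: [4021/24, 93/4, 97/12]
L3 α=2/3: [14773/72, 199/4, 1633/36]
L4 α=1/2: [21181/144, 799/8, 6709/72]
L5 α=1/2: [40621/288, 2151/16, 8797/144]
→ [141, 134, 61]

at x=0,y=0 over L1,L2,L3,L4,L5,L6:
after L1 α=2/3: [488/3, 0, 136]
after L2 α=6/7: [3728/21, 6/7, 982/7]
after L3 α=3/4: [4295/84, 264/7, 2557/28]
after L4 α=2/3: [26303/252, 2812/21, 983/28]
after L5 α=3/5: [27059/630, 11987/105, 10139/70]
after L6 α=1/2: [80609/1260, 17071/105, 14689/140]
rounded: [64, 163, 105]

(3,1) stack=L1,L2,L3,L4,L5,L6; from [0,0,0]:
+L1 (α=4/7) → [708/7, 64, 720/7]
+L2 (α=2/7) → [4856/49, 682/7, 3768/49]
+L3 (α=7/8) → [44987/392, 7885/56, 6302/49]
+L4 (α=1/2) → [101827/784, 15501/112, 18601/98]
+L5 (α=2/3) → [54849/784, 17711/112, 15347/98]
+L6 (α=1/4) → [293907/3136, 61757/448, 62211/392]
rounded: [94, 138, 159]

query (2,1) [L1,L2,L3,L4] — begin 0,0,0
+L1 (α=1) → [136, 111, 63]
+L2 (α=4/5) → [944/5, 291/5, 459/5]
+L3 (α=1/2) → [2179/10, 258/5, 1279/10]
+L4 (α=1/4) → [7767/40, 201/5, 4767/40]
→ [194, 40, 119]


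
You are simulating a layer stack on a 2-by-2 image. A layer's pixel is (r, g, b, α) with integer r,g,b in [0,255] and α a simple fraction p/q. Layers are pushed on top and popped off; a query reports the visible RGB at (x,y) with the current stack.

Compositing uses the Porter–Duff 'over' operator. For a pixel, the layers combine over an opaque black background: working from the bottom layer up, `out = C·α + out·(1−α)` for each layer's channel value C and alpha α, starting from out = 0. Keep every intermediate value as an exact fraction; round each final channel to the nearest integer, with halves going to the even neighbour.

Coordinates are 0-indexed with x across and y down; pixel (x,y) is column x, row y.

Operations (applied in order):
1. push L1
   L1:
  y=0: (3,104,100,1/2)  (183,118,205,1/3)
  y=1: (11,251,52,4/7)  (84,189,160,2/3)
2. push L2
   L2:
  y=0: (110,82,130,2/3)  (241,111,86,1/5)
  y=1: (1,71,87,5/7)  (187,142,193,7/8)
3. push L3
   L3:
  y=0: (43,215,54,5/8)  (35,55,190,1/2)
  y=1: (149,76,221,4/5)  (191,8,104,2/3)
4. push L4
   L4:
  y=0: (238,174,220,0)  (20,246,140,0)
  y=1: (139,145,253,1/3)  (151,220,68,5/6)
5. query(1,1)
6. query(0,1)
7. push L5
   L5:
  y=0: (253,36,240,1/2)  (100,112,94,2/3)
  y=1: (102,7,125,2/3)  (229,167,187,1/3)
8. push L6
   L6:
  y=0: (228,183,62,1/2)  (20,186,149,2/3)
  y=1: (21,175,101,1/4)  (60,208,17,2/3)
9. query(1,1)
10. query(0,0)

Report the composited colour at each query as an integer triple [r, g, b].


query (1,1) [L1,L2,L3,L4] — begin 0,0,0
after L1 α=2/3: [56, 126, 320/3]
after L2 α=7/8: [1365/8, 140, 4373/24]
after L3 α=2/3: [4421/24, 52, 9365/72]
after L4 α=5/6: [22541/144, 192, 33845/432]
rounded: [157, 192, 78]

(0,1) stack=L1,L2,L3,L4; from [0,0,0]:
L1 α=4/7: [44/7, 1004/7, 208/7]
L2 α=5/7: [123/49, 4493/49, 3461/49]
L3 α=4/5: [29327/245, 19389/245, 46777/245]
L4 α=1/3: [30903/245, 74303/735, 155539/735]
→ [126, 101, 212]

(1,1) stack=L1,L2,L3,L4,L5,L6; from [0,0,0]:
+L1 (α=2/3) → [56, 126, 320/3]
+L2 (α=7/8) → [1365/8, 140, 4373/24]
+L3 (α=2/3) → [4421/24, 52, 9365/72]
+L4 (α=5/6) → [22541/144, 192, 33845/432]
+L5 (α=1/3) → [39029/216, 551/3, 74237/648]
+L6 (α=2/3) → [64949/648, 1799/9, 96269/1944]
→ [100, 200, 50]

at x=0,y=0 over L1,L2,L3,L4,L5,L6:
+L1 (α=1/2) → [3/2, 52, 50]
+L2 (α=2/3) → [443/6, 72, 310/3]
+L3 (α=5/8) → [873/16, 1291/8, 145/2]
+L4 (α=0) → [873/16, 1291/8, 145/2]
+L5 (α=1/2) → [4921/32, 1579/16, 625/4]
+L6 (α=1/2) → [12217/64, 4507/32, 873/8]
→ [191, 141, 109]


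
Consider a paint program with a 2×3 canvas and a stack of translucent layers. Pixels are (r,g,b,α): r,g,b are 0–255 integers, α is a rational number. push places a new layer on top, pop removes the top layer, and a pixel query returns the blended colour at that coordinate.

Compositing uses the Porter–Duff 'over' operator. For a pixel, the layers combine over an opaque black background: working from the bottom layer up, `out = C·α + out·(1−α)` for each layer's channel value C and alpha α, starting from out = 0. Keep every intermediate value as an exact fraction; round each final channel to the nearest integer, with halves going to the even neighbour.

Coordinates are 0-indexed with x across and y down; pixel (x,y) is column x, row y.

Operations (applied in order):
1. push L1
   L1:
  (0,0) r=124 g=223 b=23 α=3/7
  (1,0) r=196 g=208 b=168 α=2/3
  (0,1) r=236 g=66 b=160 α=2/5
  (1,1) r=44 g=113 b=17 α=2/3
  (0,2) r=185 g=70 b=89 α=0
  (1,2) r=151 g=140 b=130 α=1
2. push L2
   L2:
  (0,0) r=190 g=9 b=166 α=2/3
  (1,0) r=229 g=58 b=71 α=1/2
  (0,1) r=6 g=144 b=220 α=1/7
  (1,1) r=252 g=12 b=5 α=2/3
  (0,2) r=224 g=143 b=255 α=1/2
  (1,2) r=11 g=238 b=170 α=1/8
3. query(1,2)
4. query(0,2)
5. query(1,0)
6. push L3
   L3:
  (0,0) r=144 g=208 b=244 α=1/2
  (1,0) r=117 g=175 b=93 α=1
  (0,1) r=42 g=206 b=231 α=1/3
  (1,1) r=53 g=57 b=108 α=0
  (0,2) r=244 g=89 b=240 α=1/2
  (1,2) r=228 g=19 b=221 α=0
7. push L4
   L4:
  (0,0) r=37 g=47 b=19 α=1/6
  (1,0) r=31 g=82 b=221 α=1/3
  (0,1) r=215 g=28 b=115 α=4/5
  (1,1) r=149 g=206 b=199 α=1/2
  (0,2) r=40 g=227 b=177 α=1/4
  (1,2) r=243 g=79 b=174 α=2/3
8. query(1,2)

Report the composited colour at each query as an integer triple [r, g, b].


at x=1,y=2 over L1,L2:
L1 α=1: [151, 140, 130]
L2 α=1/8: [267/2, 609/4, 135]
= [134, 152, 135]

(0,2) stack=L1,L2; from [0,0,0]:
L1 α=0: [0, 0, 0]
L2 α=1/2: [112, 143/2, 255/2]
rounded: [112, 72, 128]

(1,0) stack=L1,L2; from [0,0,0]:
L1 α=2/3: [392/3, 416/3, 112]
L2 α=1/2: [1079/6, 295/3, 183/2]
= [180, 98, 92]

at x=1,y=2 over L1,L2,L3,L4:
after L1 α=1: [151, 140, 130]
after L2 α=1/8: [267/2, 609/4, 135]
after L3 α=0: [267/2, 609/4, 135]
after L4 α=2/3: [413/2, 1241/12, 161]
→ [206, 103, 161]


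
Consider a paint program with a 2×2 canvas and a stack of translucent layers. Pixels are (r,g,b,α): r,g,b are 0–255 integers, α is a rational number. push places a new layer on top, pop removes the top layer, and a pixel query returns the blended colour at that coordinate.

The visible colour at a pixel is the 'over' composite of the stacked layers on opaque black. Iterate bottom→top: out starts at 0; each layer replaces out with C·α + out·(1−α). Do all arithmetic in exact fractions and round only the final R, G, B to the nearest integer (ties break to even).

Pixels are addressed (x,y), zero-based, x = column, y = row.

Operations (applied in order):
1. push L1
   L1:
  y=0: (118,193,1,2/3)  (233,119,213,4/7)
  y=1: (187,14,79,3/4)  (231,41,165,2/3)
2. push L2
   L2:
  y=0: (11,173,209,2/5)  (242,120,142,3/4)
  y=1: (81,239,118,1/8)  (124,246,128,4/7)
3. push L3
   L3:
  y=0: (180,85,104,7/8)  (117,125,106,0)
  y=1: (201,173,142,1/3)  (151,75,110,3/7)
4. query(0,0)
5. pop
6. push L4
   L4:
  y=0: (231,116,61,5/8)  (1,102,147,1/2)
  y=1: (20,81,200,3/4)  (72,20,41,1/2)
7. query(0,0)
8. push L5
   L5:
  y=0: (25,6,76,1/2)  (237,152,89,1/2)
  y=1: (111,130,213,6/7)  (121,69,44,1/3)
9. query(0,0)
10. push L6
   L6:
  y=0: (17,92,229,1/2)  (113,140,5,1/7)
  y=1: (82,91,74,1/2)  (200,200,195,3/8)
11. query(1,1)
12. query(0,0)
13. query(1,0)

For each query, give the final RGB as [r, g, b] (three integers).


at x=0,y=0 over L1,L2,L3:
after L1 α=2/3: [236/3, 386/3, 2/3]
after L2 α=2/5: [258/5, 732/5, 84]
after L3 α=7/8: [3279/20, 3707/40, 203/2]
→ [164, 93, 102]

(0,0) stack=L1,L2,L4; from [0,0,0]:
L1 α=2/3: [236/3, 386/3, 2/3]
L2 α=2/5: [258/5, 732/5, 84]
L4 α=5/8: [6549/40, 637/5, 557/8]
rounded: [164, 127, 70]

at x=0,y=0 over L1,L2,L4,L5:
after L1 α=2/3: [236/3, 386/3, 2/3]
after L2 α=2/5: [258/5, 732/5, 84]
after L4 α=5/8: [6549/40, 637/5, 557/8]
after L5 α=1/2: [7549/80, 667/10, 1165/16]
rounded: [94, 67, 73]

at x=1,y=1 over L1,L2,L4,L5,L6:
after L1 α=2/3: [154, 82/3, 110]
after L2 α=4/7: [958/7, 1066/7, 842/7]
after L4 α=1/2: [731/7, 603/7, 1129/14]
after L5 α=1/3: [2309/21, 563/7, 479/7]
after L6 α=3/8: [24145/168, 7015/56, 3245/28]
rounded: [144, 125, 116]

(0,0) stack=L1,L2,L4,L5,L6; from [0,0,0]:
+L1 (α=2/3) → [236/3, 386/3, 2/3]
+L2 (α=2/5) → [258/5, 732/5, 84]
+L4 (α=5/8) → [6549/40, 637/5, 557/8]
+L5 (α=1/2) → [7549/80, 667/10, 1165/16]
+L6 (α=1/2) → [8909/160, 1587/20, 4829/32]
→ [56, 79, 151]

(1,0) stack=L1,L2,L4,L5,L6; from [0,0,0]:
L1 α=4/7: [932/7, 68, 852/7]
L2 α=3/4: [3007/14, 107, 1917/14]
L4 α=1/2: [3021/28, 209/2, 3975/28]
L5 α=1/2: [9657/56, 513/4, 6467/56]
L6 α=1/7: [32135/196, 1819/14, 19541/196]
rounded: [164, 130, 100]


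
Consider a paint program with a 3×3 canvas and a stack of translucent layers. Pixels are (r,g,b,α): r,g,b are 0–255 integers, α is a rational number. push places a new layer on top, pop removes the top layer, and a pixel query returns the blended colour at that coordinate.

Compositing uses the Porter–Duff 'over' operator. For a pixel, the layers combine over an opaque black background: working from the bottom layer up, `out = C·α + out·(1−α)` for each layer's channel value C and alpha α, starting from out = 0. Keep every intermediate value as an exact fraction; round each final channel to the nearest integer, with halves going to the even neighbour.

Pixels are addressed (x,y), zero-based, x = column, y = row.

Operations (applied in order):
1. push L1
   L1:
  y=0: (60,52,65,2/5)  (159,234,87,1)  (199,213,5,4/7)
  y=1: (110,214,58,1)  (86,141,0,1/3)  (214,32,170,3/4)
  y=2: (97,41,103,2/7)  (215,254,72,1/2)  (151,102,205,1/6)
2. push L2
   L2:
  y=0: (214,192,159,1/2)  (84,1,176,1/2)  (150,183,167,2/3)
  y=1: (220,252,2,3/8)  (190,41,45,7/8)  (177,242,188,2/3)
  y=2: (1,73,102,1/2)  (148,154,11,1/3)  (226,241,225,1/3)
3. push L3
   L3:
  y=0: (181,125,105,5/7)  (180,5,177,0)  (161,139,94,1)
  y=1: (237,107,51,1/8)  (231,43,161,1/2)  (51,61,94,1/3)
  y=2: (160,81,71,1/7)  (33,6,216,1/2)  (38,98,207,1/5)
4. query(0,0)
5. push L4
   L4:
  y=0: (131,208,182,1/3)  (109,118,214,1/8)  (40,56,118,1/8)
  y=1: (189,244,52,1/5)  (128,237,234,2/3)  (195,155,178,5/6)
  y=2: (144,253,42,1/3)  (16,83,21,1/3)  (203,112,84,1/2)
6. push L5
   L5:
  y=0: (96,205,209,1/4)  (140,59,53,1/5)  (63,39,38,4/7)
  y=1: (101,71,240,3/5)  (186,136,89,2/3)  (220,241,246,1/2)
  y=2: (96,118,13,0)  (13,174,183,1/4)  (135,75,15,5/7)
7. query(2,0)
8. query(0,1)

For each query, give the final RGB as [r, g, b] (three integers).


at x=0,y=0 over L1,L2,L3:
L1 α=2/5: [24, 104/5, 26]
L2 α=1/2: [119, 532/5, 185/2]
L3 α=5/7: [1143/7, 4189/35, 710/7]
rounded: [163, 120, 101]

(2,0) stack=L1,L2,L3,L4,L5; from [0,0,0]:
+L1 (α=4/7) → [796/7, 852/7, 20/7]
+L2 (α=2/3) → [2896/21, 1138/7, 786/7]
+L3 (α=1) → [161, 139, 94]
+L4 (α=1/8) → [1167/8, 1029/8, 97]
+L5 (α=4/7) → [5517/56, 4335/56, 443/7]
rounded: [99, 77, 63]

at x=0,y=1 over L1,L2,L3,L4,L5:
+L1 (α=1) → [110, 214, 58]
+L2 (α=3/8) → [605/4, 913/4, 37]
+L3 (α=1/8) → [5183/32, 6819/32, 155/4]
+L4 (α=1/5) → [1339/8, 8771/40, 207/5]
+L5 (α=3/5) → [2551/20, 13031/100, 4014/25]
rounded: [128, 130, 161]


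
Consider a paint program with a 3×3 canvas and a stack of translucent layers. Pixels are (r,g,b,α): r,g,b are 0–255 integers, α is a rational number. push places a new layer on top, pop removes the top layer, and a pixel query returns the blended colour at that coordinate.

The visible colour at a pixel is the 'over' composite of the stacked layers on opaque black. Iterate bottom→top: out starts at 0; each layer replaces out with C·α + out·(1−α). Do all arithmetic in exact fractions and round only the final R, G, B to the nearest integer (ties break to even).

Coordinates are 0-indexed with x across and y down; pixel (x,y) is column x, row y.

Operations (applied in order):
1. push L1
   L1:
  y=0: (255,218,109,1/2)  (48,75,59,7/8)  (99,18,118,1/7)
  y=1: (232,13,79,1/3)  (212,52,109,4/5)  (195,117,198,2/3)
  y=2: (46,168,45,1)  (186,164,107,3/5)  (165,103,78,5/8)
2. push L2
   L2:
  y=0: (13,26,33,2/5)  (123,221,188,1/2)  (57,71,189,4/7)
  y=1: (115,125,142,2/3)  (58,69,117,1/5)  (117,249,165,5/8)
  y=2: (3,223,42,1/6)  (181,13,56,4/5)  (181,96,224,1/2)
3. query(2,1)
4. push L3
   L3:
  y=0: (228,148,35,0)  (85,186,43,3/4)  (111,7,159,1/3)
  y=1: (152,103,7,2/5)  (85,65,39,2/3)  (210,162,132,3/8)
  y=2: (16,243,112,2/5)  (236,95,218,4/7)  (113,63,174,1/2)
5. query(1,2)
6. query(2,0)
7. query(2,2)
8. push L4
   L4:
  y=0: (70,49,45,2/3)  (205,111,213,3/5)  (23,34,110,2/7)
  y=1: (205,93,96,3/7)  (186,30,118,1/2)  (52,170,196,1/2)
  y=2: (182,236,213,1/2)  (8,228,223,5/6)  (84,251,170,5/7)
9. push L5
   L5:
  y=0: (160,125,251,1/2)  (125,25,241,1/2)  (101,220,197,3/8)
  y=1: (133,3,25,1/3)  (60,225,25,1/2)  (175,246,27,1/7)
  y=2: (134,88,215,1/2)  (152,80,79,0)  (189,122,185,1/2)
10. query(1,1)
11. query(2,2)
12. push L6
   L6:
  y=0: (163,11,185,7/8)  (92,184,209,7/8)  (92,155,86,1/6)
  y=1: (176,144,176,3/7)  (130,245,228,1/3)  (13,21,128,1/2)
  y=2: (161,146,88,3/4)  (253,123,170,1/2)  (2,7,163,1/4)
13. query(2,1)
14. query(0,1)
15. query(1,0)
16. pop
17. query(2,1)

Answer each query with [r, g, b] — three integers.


at x=2,y=1 over L1,L2:
+L1 (α=2/3) → [130, 78, 132]
+L2 (α=5/8) → [975/8, 1479/8, 1221/8]
rounded: [122, 185, 153]

(1,2) stack=L1,L2,L3; from [0,0,0]:
after L1 α=3/5: [558/5, 492/5, 321/5]
after L2 α=4/5: [4178/25, 752/25, 1441/25]
after L3 α=4/7: [5162/25, 11756/175, 26123/175]
→ [206, 67, 149]

(2,0) stack=L1,L2,L3; from [0,0,0]:
after L1 α=1/7: [99/7, 18/7, 118/7]
after L2 α=4/7: [1893/49, 2042/49, 5646/49]
after L3 α=1/3: [3075/49, 4427/147, 6361/49]
= [63, 30, 130]

query (2,2) [L1,L2,L3] — begin 0,0,0
L1 α=5/8: [825/8, 515/8, 195/4]
L2 α=1/2: [2273/16, 1283/16, 1091/8]
L3 α=1/2: [4081/32, 2291/32, 2483/16]
rounded: [128, 72, 155]

query (1,1) [L1,L2,L3,L4,L5] — begin 0,0,0
+L1 (α=4/5) → [848/5, 208/5, 436/5]
+L2 (α=1/5) → [3682/25, 1177/25, 2329/25]
+L3 (α=2/3) → [2644/25, 4427/75, 4279/75]
+L4 (α=1/2) → [3647/25, 6677/150, 13129/150]
+L5 (α=1/2) → [5147/50, 40427/300, 16879/300]
→ [103, 135, 56]

(2,2) stack=L1,L2,L3,L4,L5; from [0,0,0]:
after L1 α=5/8: [825/8, 515/8, 195/4]
after L2 α=1/2: [2273/16, 1283/16, 1091/8]
after L3 α=1/2: [4081/32, 2291/32, 2483/16]
after L4 α=5/7: [1543/16, 22371/112, 9283/56]
after L5 α=1/2: [4567/32, 36035/224, 19643/112]
rounded: [143, 161, 175]

(2,1) stack=L1,L2,L3,L4,L5,L6; from [0,0,0]:
L1 α=2/3: [130, 78, 132]
L2 α=5/8: [975/8, 1479/8, 1221/8]
L3 α=3/8: [9915/64, 11283/64, 9273/64]
L4 α=1/2: [13243/128, 22163/128, 21817/128]
L5 α=1/7: [50929/448, 82233/448, 9597/64]
L6 α=1/2: [56753/896, 91641/896, 17789/128]
rounded: [63, 102, 139]

at x=0,y=1 over L1,L2,L3,L4,L5,L6:
+L1 (α=1/3) → [232/3, 13/3, 79/3]
+L2 (α=2/3) → [922/9, 763/9, 931/9]
+L3 (α=2/5) → [1834/15, 1381/15, 973/15]
+L4 (α=3/7) → [16561/105, 1387/15, 8212/105]
+L5 (α=1/3) → [47087/315, 2819/45, 19049/315]
+L6 (α=3/7) → [354668/2205, 4388/45, 242516/2205]
= [161, 98, 110]

at x=1,y=0 over L1,L2,L3,L4,L5,L6:
L1 α=7/8: [42, 525/8, 413/8]
L2 α=1/2: [165/2, 2293/16, 1917/16]
L3 α=3/4: [675/8, 11221/64, 3981/64]
L4 α=3/5: [627/4, 21877/160, 24429/160]
L5 α=1/2: [1127/8, 25877/320, 62989/320]
L6 α=7/8: [6279/64, 438037/2560, 531149/2560]
= [98, 171, 207]

at x=2,y=1 over L1,L2,L3,L4,L5:
after L1 α=2/3: [130, 78, 132]
after L2 α=5/8: [975/8, 1479/8, 1221/8]
after L3 α=3/8: [9915/64, 11283/64, 9273/64]
after L4 α=1/2: [13243/128, 22163/128, 21817/128]
after L5 α=1/7: [50929/448, 82233/448, 9597/64]
= [114, 184, 150]


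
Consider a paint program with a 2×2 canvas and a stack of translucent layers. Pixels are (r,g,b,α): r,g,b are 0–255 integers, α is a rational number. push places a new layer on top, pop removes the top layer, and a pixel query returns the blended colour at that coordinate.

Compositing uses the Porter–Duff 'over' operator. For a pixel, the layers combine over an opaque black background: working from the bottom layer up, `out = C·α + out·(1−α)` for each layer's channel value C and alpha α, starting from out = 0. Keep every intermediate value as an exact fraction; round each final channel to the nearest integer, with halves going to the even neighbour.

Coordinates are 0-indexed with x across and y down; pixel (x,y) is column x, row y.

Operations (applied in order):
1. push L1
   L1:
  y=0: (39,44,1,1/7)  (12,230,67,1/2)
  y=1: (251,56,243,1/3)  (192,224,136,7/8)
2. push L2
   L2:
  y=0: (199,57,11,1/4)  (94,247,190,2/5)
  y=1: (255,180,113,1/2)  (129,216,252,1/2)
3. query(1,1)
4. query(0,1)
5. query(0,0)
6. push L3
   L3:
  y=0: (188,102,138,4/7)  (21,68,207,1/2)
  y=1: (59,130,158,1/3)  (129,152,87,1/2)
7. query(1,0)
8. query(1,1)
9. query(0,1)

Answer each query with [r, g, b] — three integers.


at x=1,y=1 over L1,L2:
+L1 (α=7/8) → [168, 196, 119]
+L2 (α=1/2) → [297/2, 206, 371/2]
→ [148, 206, 186]

at x=0,y=1 over L1,L2:
L1 α=1/3: [251/3, 56/3, 81]
L2 α=1/2: [508/3, 298/3, 97]
→ [169, 99, 97]

(0,0) stack=L1,L2; from [0,0,0]:
L1 α=1/7: [39/7, 44/7, 1/7]
L2 α=1/4: [755/14, 531/28, 20/7]
= [54, 19, 3]

at x=1,y=0 over L1,L2,L3:
after L1 α=1/2: [6, 115, 67/2]
after L2 α=2/5: [206/5, 839/5, 961/10]
after L3 α=1/2: [311/10, 1179/10, 3031/20]
→ [31, 118, 152]

query (1,1) [L1,L2,L3] — begin 0,0,0
after L1 α=7/8: [168, 196, 119]
after L2 α=1/2: [297/2, 206, 371/2]
after L3 α=1/2: [555/4, 179, 545/4]
rounded: [139, 179, 136]

query (0,1) [L1,L2,L3] — begin 0,0,0
L1 α=1/3: [251/3, 56/3, 81]
L2 α=1/2: [508/3, 298/3, 97]
L3 α=1/3: [1193/9, 986/9, 352/3]
= [133, 110, 117]


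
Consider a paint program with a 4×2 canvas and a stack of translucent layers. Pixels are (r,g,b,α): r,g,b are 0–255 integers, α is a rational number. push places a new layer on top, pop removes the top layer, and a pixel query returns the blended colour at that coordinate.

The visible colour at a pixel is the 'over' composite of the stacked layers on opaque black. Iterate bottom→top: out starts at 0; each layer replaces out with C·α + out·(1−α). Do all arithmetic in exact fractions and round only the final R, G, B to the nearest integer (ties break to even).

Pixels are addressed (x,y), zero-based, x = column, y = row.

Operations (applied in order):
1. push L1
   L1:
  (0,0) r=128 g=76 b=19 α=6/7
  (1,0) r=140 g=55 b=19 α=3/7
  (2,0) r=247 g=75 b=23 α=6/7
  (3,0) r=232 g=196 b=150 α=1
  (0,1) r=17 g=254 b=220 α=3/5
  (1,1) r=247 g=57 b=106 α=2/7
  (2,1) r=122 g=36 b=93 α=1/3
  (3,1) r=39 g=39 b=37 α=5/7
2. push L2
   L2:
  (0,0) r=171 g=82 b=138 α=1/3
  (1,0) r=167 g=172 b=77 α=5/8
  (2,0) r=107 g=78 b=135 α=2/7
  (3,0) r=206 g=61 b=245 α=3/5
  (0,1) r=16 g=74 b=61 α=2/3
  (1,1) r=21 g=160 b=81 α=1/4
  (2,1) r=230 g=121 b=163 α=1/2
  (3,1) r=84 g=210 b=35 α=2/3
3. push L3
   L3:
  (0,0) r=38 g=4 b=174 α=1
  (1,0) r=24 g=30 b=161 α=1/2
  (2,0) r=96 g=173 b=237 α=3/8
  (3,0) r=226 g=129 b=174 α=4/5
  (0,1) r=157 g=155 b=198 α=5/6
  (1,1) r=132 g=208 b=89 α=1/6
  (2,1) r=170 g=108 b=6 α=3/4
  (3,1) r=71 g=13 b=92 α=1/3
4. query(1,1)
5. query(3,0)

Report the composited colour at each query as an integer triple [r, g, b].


query (1,1) [L1,L2,L3] — begin 0,0,0
L1 α=2/7: [494/7, 114/7, 212/7]
L2 α=1/4: [1629/28, 731/14, 1203/28]
L3 α=1/6: [3947/56, 2189/28, 8507/168]
= [70, 78, 51]

query (3,0) [L1,L2,L3] — begin 0,0,0
after L1 α=1: [232, 196, 150]
after L2 α=3/5: [1082/5, 115, 207]
after L3 α=4/5: [5602/25, 631/5, 903/5]
→ [224, 126, 181]
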